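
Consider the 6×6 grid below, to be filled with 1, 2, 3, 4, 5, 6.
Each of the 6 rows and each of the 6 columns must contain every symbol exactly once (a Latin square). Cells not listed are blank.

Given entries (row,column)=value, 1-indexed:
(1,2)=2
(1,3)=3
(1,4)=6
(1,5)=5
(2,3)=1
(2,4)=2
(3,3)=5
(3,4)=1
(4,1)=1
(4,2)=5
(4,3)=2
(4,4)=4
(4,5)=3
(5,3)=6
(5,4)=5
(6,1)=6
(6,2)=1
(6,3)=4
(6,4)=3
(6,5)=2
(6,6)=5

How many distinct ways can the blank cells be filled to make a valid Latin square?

5

Row 1, column 1: eliminating its row and column leaves {4}.
Row 1, column 6: eliminating its row and column leaves {1, 4}.
Row 2, column 1: eliminating its row and column leaves {3, 4, 5}.
Row 2, column 2: eliminating its row and column leaves {3, 4, 6}.
Row 2, column 5: eliminating its row and column leaves {4, 6}.
Row 2, column 6: eliminating its row and column leaves {3, 4, 6}.
Row 3, column 1: eliminating its row and column leaves {2, 3, 4}.
Row 3, column 2: eliminating its row and column leaves {3, 4, 6}.
Row 3, column 5: eliminating its row and column leaves {4, 6}.
Row 3, column 6: eliminating its row and column leaves {2, 3, 4, 6}.
Row 4, column 6: eliminating its row and column leaves {6}.
Row 5, column 1: eliminating its row and column leaves {2, 3, 4}.
Row 5, column 2: eliminating its row and column leaves {3, 4}.
Row 5, column 5: eliminating its row and column leaves {1, 4}.
Row 5, column 6: eliminating its row and column leaves {1, 2, 3, 4}.
Enumerating the assignments across these blanks that avoid any row or column repeat gives 5 completions.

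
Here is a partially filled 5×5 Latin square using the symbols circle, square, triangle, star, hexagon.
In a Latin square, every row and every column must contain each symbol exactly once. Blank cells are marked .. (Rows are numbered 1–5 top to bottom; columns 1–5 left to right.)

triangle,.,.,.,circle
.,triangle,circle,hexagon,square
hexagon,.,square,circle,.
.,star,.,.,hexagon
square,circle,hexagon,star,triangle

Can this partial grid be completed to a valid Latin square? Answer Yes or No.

Row 3, column 2: row 3 together with column 2 already contain {circle, square, triangle, star, hexagon} — every symbol — so nothing can go there. The grid has no valid completion.

No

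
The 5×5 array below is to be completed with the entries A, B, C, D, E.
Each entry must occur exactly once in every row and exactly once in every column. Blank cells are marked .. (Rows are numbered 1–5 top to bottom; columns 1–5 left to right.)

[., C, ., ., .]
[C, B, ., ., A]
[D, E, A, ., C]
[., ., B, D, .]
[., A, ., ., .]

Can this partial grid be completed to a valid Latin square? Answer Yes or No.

No

Row 4, column 2: row 4 together with column 2 already contain {A, B, C, D, E} — every symbol — so nothing can go there. The grid has no valid completion.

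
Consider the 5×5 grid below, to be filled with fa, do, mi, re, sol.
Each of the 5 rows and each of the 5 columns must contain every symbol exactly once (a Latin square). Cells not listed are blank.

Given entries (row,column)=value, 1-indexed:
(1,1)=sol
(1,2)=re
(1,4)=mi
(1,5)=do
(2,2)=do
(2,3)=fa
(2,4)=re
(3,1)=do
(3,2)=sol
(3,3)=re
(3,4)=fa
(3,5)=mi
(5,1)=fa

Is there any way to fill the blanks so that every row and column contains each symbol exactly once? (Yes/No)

Row 1, column 3: row 1 together with column 3 already contain {fa, do, mi, re, sol} — every symbol — so nothing can go there. The grid has no valid completion.

No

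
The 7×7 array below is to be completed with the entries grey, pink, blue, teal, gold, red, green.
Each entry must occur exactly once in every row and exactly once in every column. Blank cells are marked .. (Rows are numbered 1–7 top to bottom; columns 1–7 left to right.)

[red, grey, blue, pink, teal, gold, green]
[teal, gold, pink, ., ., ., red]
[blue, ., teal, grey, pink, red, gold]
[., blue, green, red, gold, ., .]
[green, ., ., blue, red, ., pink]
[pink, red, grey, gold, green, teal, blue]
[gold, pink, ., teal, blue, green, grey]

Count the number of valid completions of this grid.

Row 2, column 4: eliminating its row and column leaves {green}.
Row 2, column 5: eliminating its row and column leaves {grey}.
Row 2, column 6: eliminating its row and column leaves {grey, blue}.
Row 3, column 2: eliminating its row and column leaves {green}.
Row 4, column 1: eliminating its row and column leaves {grey}.
Row 4, column 6: eliminating its row and column leaves {grey, pink}.
Row 4, column 7: eliminating its row and column leaves {teal}.
Row 5, column 2: eliminating its row and column leaves {teal}.
Row 5, column 3: eliminating its row and column leaves {gold}.
Row 5, column 6: eliminating its row and column leaves {grey}.
Row 7, column 3: eliminating its row and column leaves {red}.
Only one assignment across all blanks avoids any row or column repeat, giving 1 completion.

1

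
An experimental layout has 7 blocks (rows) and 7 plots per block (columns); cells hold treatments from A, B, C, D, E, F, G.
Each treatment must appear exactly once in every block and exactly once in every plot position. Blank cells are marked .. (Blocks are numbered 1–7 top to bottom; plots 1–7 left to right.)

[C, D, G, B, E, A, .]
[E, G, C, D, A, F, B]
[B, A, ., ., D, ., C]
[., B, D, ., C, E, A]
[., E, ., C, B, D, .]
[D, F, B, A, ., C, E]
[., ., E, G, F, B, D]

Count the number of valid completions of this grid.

Block 1, plot 7: eliminating its block and plot leaves {F}.
Block 3, plot 3: eliminating its block and plot leaves {F}.
Block 3, plot 4: eliminating its block and plot leaves {E, F}.
Block 3, plot 6: eliminating its block and plot leaves {G}.
Block 4, plot 1: eliminating its block and plot leaves {F, G}.
Block 4, plot 4: eliminating its block and plot leaves {F}.
Block 5, plot 1: eliminating its block and plot leaves {A, F, G}.
Block 5, plot 3: eliminating its block and plot leaves {A, F}.
Block 5, plot 7: eliminating its block and plot leaves {F, G}.
Block 6, plot 5: eliminating its block and plot leaves {G}.
Block 7, plot 1: eliminating its block and plot leaves {A}.
Block 7, plot 2: eliminating its block and plot leaves {C}.
Only one assignment across all blanks avoids any block or plot repeat, giving 1 completion.

1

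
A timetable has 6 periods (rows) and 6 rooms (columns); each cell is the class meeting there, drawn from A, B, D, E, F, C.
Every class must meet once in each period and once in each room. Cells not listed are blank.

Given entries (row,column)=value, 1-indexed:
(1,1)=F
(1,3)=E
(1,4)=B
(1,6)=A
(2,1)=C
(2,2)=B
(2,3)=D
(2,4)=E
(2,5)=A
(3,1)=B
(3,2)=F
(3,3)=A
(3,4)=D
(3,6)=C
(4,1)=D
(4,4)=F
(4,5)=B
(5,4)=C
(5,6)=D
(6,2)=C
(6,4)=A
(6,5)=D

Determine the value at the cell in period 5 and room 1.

Period 1, room 2: period 1 has {A, B, E, F} and room 2 has {B, F, C}, leaving only D.
Period 1, room 5: period 1 has {A, B, D, E, F} and room 5 has {A, B, D}, leaving only C.
Period 2, room 6: period 2 has {A, B, D, E, C} and room 6 has {A, D, C}, leaving only F.
Period 3, room 5: period 3 has {A, B, D, F, C} and room 5 has {A, B, D, C}, leaving only E.
Period 4, room 3: period 4 has {B, D, F} and room 3 has {A, D, E}, leaving only C.
Period 4, room 6: period 4 has {B, D, F, C} and room 6 has {A, D, F, C}, leaving only E.
Period 4, room 2: period 4 has {B, D, E, F, C} and room 2 has {B, D, F, C}, leaving only A.
Period 5, room 2: period 5 has {D, C} and room 2 has {A, B, D, F, C}, leaving only E.
Period 5 already has {D, E, C} and room 1 already has {B, D, F, C}, so period 5, room 1 must be A.

A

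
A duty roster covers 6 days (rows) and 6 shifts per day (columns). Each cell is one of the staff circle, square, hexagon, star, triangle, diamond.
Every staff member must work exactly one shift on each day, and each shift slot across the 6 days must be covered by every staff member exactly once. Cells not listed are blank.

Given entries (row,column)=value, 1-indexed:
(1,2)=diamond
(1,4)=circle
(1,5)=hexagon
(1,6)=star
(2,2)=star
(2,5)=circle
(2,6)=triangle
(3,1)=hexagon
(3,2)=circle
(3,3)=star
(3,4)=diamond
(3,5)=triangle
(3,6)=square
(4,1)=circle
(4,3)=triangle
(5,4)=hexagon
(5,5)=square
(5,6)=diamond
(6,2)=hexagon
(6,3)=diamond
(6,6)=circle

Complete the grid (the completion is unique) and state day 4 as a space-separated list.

Day 4, shift 2: day 4 has {circle, triangle} and shift 2 has {circle, hexagon, star, diamond}, leaving only square.
Day 4, shift 4: day 4 has {circle, square, triangle} and shift 4 has {circle, hexagon, diamond}, leaving only star.
Day 4, shift 5: day 4 has {circle, square, star, triangle} and shift 5 has {circle, square, hexagon, triangle}, leaving only diamond.
Day 4, shift 6: day 4 has {circle, square, star, triangle, diamond} and shift 6 has {circle, square, star, triangle, diamond}, leaving only hexagon.
So day 4 reads: circle square triangle star diamond hexagon.

circle square triangle star diamond hexagon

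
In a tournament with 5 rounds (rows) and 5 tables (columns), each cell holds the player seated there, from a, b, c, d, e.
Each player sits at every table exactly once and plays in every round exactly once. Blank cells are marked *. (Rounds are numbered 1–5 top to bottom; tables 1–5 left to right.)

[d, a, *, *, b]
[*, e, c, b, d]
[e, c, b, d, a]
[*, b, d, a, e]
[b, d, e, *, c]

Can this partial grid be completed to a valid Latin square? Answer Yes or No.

Round 1, table 3: round 1 together with table 3 already contain {a, b, c, d, e} — every symbol — so nothing can go there. The grid has no valid completion.

No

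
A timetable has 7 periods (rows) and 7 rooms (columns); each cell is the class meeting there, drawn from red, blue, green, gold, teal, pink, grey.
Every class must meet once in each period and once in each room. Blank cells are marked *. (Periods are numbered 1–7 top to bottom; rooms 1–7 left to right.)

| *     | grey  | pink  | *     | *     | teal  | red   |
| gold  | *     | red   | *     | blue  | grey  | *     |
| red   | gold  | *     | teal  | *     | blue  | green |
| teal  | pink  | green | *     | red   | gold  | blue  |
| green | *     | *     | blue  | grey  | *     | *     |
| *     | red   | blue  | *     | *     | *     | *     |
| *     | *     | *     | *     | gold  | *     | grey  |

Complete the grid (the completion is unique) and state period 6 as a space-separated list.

Period 1, room 1: period 1 has {red, teal, pink, grey} and room 1 has {red, green, gold, teal}, leaving only blue.
Period 1, room 5: period 1 has {red, blue, teal, pink, grey} and room 5 has {red, blue, gold, grey}, leaving only green.
Period 1, room 4: period 1 has {red, blue, green, teal, pink, grey} and room 4 has {blue, teal}, leaving only gold.
Period 3, room 3: period 3 has {red, blue, green, gold, teal} and room 3 has {red, blue, green, pink}, leaving only grey.
Period 3, room 5: period 3 has {red, blue, green, gold, teal, grey} and room 5 has {red, blue, green, gold, grey}, leaving only pink.
Period 6, room 5: period 6 has {red, blue} and room 5 has {red, blue, green, gold, pink, grey}, leaving only teal.
Period 4, room 4: period 4 has {red, blue, green, gold, teal, pink} and room 4 has {blue, gold, teal}, leaving only grey.
Period 5, room 2: period 5 has {blue, green, grey} and room 2 has {red, gold, pink, grey}, leaving only teal.
Period 2, room 2: period 2 has {red, blue, gold, grey} and room 2 has {red, gold, teal, pink, grey}, leaving only green.
Period 2, room 4: period 2 has {red, blue, green, gold, grey} and room 4 has {blue, gold, teal, grey}, leaving only pink.
Period 6, room 4: period 6 has {red, blue, teal} and room 4 has {blue, gold, teal, pink, grey}, leaving only green.
Period 6, room 6: period 6 has {red, blue, green, teal} and room 6 has {blue, gold, teal, grey}, leaving only pink.
Period 6, room 1: period 6 has {red, blue, green, teal, pink} and room 1 has {red, blue, green, gold, teal}, leaving only grey.
Period 6, room 7: period 6 has {red, blue, green, teal, pink, grey} and room 7 has {red, blue, green, grey}, leaving only gold.
So period 6 reads: grey red blue green teal pink gold.

grey red blue green teal pink gold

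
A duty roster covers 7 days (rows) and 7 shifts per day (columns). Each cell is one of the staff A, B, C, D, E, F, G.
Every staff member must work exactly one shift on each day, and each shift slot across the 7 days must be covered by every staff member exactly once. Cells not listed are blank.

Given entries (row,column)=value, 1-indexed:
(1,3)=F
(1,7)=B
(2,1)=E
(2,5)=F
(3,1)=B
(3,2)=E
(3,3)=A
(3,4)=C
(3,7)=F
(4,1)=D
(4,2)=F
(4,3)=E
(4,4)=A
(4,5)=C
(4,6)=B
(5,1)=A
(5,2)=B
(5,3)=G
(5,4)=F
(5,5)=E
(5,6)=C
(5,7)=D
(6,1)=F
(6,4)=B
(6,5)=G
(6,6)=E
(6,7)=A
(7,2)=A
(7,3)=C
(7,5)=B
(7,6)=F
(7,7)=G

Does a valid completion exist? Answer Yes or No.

Day 4, shift 7: day 4 together with shift 7 already contain {A, B, C, D, E, F, G} — every symbol — so nothing can go there. The grid has no valid completion.

No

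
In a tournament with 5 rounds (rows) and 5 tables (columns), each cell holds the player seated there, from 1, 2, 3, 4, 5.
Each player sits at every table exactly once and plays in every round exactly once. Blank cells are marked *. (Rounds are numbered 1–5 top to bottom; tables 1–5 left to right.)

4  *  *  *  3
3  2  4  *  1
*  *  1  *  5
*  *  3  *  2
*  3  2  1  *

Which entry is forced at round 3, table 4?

Round 1, table 3: round 1 has {3, 4} and table 3 has {1, 2, 3, 4}, leaving only 5.
Round 1, table 2: round 1 has {3, 4, 5} and table 2 has {2, 3}, leaving only 1.
Round 1, table 4: round 1 has {1, 3, 4, 5} and table 4 has {1}, leaving only 2.
Round 2, table 4: round 2 has {1, 2, 3, 4} and table 4 has {1, 2}, leaving only 5.
Round 3, table 1: round 3 has {1, 5} and table 1 has {3, 4}, leaving only 2.
Round 3, table 2: round 3 has {1, 2, 5} and table 2 has {1, 2, 3}, leaving only 4.
Round 3 already has {1, 2, 4, 5} and table 4 already has {1, 2, 5}, so round 3, table 4 must be 3.

3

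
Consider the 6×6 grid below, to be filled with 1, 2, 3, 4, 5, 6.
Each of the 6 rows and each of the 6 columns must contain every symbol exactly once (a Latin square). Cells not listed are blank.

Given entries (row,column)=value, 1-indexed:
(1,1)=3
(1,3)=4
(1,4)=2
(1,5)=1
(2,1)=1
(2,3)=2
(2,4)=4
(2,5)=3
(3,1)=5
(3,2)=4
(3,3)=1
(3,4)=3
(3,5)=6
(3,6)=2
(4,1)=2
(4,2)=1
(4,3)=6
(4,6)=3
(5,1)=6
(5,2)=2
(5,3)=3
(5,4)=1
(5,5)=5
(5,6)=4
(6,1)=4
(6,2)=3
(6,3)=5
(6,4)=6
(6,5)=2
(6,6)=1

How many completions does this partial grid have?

2

Row 1, column 2: eliminating its row and column leaves {5, 6}.
Row 1, column 6: eliminating its row and column leaves {5, 6}.
Row 2, column 2: eliminating its row and column leaves {5, 6}.
Row 2, column 6: eliminating its row and column leaves {5, 6}.
Row 4, column 4: eliminating its row and column leaves {5}.
Row 4, column 5: eliminating its row and column leaves {4}.
Enumerating the assignments across these blanks that avoid any row or column repeat gives 2 completions.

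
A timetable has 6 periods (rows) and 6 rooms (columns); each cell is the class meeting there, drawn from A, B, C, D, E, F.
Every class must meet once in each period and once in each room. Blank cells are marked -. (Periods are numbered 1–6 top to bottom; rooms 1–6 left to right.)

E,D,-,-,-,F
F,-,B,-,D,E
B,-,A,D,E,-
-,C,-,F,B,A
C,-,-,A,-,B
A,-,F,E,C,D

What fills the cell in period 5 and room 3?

D

Period 1, room 3: period 1 has {D, E, F} and room 3 has {A, B, F}, leaving only C.
Period 1, room 4: period 1 has {C, D, E, F} and room 4 has {A, D, E, F}, leaving only B.
Period 1, room 5: period 1 has {B, C, D, E, F} and room 5 has {B, C, D, E}, leaving only A.
Period 2, room 2: period 2 has {B, D, E, F} and room 2 has {C, D}, leaving only A.
Period 2, room 4: period 2 has {A, B, D, E, F} and room 4 has {A, B, D, E, F}, leaving only C.
Period 3, room 2: period 3 has {A, B, D, E} and room 2 has {A, C, D}, leaving only F.
Period 3, room 6: period 3 has {A, B, D, E, F} and room 6 has {A, B, D, E, F}, leaving only C.
Period 4, room 1: period 4 has {A, B, C, F} and room 1 has {A, B, C, E, F}, leaving only D.
Period 4, room 3: period 4 has {A, B, C, D, F} and room 3 has {A, B, C, F}, leaving only E.
Period 5 already has {A, B, C} and room 3 already has {A, B, C, E, F}, so period 5, room 3 must be D.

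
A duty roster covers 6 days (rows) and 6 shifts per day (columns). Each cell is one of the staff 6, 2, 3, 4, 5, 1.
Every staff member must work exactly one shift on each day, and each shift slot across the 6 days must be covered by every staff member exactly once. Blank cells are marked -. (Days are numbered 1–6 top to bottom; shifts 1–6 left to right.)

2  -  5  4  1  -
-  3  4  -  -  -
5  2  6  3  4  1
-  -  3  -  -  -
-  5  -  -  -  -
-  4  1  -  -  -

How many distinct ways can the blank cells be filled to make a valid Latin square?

Day 1, shift 2: eliminating its day and shift leaves {6}.
Day 1, shift 6: eliminating its day and shift leaves {6, 3}.
Day 2, shift 1: eliminating its day and shift leaves {6, 1}.
Day 2, shift 4: eliminating its day and shift leaves {6, 2, 5, 1}.
Day 2, shift 5: eliminating its day and shift leaves {6, 2, 5}.
Day 2, shift 6: eliminating its day and shift leaves {6, 2, 5}.
Day 4, shift 1: eliminating its day and shift leaves {6, 4, 1}.
Day 4, shift 2: eliminating its day and shift leaves {6, 1}.
Day 4, shift 4: eliminating its day and shift leaves {6, 2, 5, 1}.
Day 4, shift 5: eliminating its day and shift leaves {6, 2, 5}.
Day 4, shift 6: eliminating its day and shift leaves {6, 2, 4, 5}.
Day 5, shift 1: eliminating its day and shift leaves {6, 3, 4, 1}.
Day 5, shift 3: eliminating its day and shift leaves {2}.
Day 5, shift 4: eliminating its day and shift leaves {6, 2, 1}.
Day 5, shift 5: eliminating its day and shift leaves {6, 2, 3}.
Day 5, shift 6: eliminating its day and shift leaves {6, 2, 3, 4}.
Day 6, shift 1: eliminating its day and shift leaves {6, 3}.
Day 6, shift 4: eliminating its day and shift leaves {6, 2, 5}.
Day 6, shift 5: eliminating its day and shift leaves {6, 2, 3, 5}.
Day 6, shift 6: eliminating its day and shift leaves {6, 2, 3, 5}.
Enumerating the assignments across these blanks that avoid any day or shift repeat gives 24 completions.

24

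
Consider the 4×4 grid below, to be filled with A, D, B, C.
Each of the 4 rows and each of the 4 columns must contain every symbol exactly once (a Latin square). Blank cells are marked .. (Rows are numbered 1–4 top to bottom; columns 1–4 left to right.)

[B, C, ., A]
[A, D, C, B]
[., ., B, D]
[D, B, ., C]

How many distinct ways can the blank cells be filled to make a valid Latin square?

Row 1, column 3: eliminating its row and column leaves {D}.
Row 3, column 1: eliminating its row and column leaves {C}.
Row 3, column 2: eliminating its row and column leaves {A}.
Row 4, column 3: eliminating its row and column leaves {A}.
Only one assignment across all blanks avoids any row or column repeat, giving 1 completion.

1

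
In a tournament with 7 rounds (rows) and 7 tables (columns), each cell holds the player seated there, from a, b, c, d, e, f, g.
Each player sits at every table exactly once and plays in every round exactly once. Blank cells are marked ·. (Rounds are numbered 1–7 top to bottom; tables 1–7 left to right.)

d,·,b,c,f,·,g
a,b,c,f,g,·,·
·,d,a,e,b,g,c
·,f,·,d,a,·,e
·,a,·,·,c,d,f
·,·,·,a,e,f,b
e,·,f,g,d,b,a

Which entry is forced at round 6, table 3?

Round 1, table 2: round 1 has {b, c, d, f, g} and table 2 has {a, b, d, f}, leaving only e.
Round 1, table 6: round 1 has {b, c, d, e, f, g} and table 6 has {b, d, f, g}, leaving only a.
Round 2, table 6: round 2 has {a, b, c, f, g} and table 6 has {a, b, d, f, g}, leaving only e.
Round 2, table 7: round 2 has {a, b, c, e, f, g} and table 7 has {a, b, c, e, f, g}, leaving only d.
Round 3, table 1: round 3 has {a, b, c, d, e, g} and table 1 has {a, d, e}, leaving only f.
Round 4, table 3: round 4 has {a, d, e, f} and table 3 has {a, b, c, f}, leaving only g.
Round 6 already has {a, b, e, f} and table 3 already has {a, b, c, f, g}, so round 6, table 3 must be d.

d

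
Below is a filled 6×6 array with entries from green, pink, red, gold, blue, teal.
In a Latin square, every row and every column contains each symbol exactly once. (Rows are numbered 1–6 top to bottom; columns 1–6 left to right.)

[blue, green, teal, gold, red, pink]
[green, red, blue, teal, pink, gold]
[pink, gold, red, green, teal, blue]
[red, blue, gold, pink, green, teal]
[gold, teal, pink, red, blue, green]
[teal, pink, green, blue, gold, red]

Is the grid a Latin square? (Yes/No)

Yes

Each row is a permutation of the 6 symbols, and so is each column.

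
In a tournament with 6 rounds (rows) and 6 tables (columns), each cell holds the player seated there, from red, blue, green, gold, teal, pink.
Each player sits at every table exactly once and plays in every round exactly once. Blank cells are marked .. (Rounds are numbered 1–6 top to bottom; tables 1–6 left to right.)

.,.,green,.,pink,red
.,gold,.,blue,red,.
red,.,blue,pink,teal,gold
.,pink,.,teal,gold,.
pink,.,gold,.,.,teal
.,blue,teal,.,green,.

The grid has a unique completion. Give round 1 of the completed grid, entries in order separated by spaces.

blue teal green gold pink red

Round 1, table 2: round 1 has {red, green, pink} and table 2 has {blue, gold, pink}, leaving only teal.
Round 1, table 4: round 1 has {red, green, teal, pink} and table 4 has {blue, teal, pink}, leaving only gold.
Round 1, table 1: round 1 has {red, green, gold, teal, pink} and table 1 has {red, pink}, leaving only blue.
So round 1 reads: blue teal green gold pink red.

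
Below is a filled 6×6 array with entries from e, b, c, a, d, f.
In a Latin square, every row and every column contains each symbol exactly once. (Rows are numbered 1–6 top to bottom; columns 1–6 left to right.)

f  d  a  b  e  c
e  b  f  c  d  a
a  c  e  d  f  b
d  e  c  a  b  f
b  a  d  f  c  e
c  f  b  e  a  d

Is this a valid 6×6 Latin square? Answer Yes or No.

Yes

Each row is a permutation of the 6 symbols, and so is each column.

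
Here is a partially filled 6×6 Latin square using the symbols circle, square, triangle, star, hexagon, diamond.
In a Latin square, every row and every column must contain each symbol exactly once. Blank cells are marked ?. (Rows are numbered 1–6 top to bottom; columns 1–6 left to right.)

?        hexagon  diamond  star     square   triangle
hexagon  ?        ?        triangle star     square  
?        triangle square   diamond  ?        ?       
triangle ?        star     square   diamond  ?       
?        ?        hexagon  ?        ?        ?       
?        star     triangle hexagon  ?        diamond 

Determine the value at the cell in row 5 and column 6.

Row 1, column 1: row 1 has {square, triangle, star, hexagon, diamond} and column 1 has {triangle, hexagon}, leaving only circle.
Row 2, column 3: row 2 has {square, triangle, star, hexagon} and column 3 has {square, triangle, star, hexagon, diamond}, leaving only circle.
Row 2, column 2: row 2 has {circle, square, triangle, star, hexagon} and column 2 has {triangle, star, hexagon}, leaving only diamond.
Row 3, column 1: row 3 has {square, triangle, diamond} and column 1 has {circle, triangle, hexagon}, leaving only star.
Row 4, column 2: row 4 has {square, triangle, star, diamond} and column 2 has {triangle, star, hexagon, diamond}, leaving only circle.
Row 4, column 6: row 4 has {circle, square, triangle, star, diamond} and column 6 has {square, triangle, diamond}, leaving only hexagon.
Row 3, column 6: row 3 has {square, triangle, star, diamond} and column 6 has {square, triangle, hexagon, diamond}, leaving only circle.
Row 5 already has {hexagon} and column 6 already has {circle, square, triangle, hexagon, diamond}, so row 5, column 6 must be star.

star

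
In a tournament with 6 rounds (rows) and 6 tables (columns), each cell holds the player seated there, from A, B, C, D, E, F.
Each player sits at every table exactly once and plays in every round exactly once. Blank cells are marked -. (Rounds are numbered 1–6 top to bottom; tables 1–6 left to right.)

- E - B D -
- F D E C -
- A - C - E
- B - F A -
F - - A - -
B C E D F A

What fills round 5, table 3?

B

Round 2, table 1: round 2 has {C, D, E, F} and table 1 has {B, F}, leaving only A.
Round 1, table 1: round 1 has {B, D, E} and table 1 has {A, B, F}, leaving only C.
Round 1, table 6: round 1 has {B, C, D, E} and table 6 has {A, E}, leaving only F.
Round 1, table 3: round 1 has {B, C, D, E, F} and table 3 has {D, E}, leaving only A.
Round 2, table 6: round 2 has {A, C, D, E, F} and table 6 has {A, E, F}, leaving only B.
Round 3, table 1: round 3 has {A, C, E} and table 1 has {A, B, C, F}, leaving only D.
Round 3, table 5: round 3 has {A, C, D, E} and table 5 has {A, C, D, F}, leaving only B.
Round 3, table 3: round 3 has {A, B, C, D, E} and table 3 has {A, D, E}, leaving only F.
Round 4, table 1: round 4 has {A, B, F} and table 1 has {A, B, C, D, F}, leaving only E.
Round 4, table 3: round 4 has {A, B, E, F} and table 3 has {A, D, E, F}, leaving only C.
Round 5 already has {A, F} and table 3 already has {A, C, D, E, F}, so round 5, table 3 must be B.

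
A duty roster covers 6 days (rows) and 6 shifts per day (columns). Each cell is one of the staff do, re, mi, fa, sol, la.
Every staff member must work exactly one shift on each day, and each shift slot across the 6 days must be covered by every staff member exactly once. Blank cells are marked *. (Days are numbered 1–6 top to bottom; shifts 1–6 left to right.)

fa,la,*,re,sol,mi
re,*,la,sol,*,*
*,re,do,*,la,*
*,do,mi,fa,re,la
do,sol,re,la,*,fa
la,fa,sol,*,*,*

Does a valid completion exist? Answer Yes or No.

No

Day 1, shift 3: day 1 together with shift 3 already contain {do, re, mi, fa, sol, la} — every symbol — so nothing can go there. The grid has no valid completion.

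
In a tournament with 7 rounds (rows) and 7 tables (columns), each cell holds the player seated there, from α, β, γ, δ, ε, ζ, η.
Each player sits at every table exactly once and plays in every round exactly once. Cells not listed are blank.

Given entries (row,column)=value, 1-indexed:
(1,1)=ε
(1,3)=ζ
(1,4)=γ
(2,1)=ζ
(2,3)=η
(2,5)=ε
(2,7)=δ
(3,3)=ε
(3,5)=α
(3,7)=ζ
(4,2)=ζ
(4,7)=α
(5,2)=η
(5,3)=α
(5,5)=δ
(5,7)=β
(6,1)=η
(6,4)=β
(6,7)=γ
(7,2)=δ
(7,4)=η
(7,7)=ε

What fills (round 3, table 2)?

γ

Round 1, table 7: round 1 has {γ, ε, ζ} and table 7 has {α, β, γ, δ, ε, ζ}, leaving only η.
Round 1, table 5: round 1 has {γ, ε, ζ, η} and table 5 has {α, δ, ε}, leaving only β.
Round 1, table 2: round 1 has {β, γ, ε, ζ, η} and table 2 has {δ, ζ, η}, leaving only α.
Round 1, table 6: round 1 has {α, β, γ, ε, ζ, η} and table 6 has {}, leaving only δ.
Round 2, table 4: round 2 has {δ, ε, ζ, η} and table 4 has {β, γ, η}, leaving only α.
Round 3, table 4: round 3 has {α, ε, ζ} and table 4 has {α, β, γ, η}, leaving only δ.
Round 4, table 4: round 4 has {α, ζ} and table 4 has {α, β, γ, δ, η}, leaving only ε.
Round 5, table 1: round 5 has {α, β, δ, η} and table 1 has {ε, ζ, η}, leaving only γ.
Round 3, table 1: round 3 has {α, δ, ε, ζ} and table 1 has {γ, ε, ζ, η}, leaving only β.
Round 3 already has {α, β, δ, ε, ζ} and table 2 already has {α, δ, ζ, η}, so round 3, table 2 must be γ.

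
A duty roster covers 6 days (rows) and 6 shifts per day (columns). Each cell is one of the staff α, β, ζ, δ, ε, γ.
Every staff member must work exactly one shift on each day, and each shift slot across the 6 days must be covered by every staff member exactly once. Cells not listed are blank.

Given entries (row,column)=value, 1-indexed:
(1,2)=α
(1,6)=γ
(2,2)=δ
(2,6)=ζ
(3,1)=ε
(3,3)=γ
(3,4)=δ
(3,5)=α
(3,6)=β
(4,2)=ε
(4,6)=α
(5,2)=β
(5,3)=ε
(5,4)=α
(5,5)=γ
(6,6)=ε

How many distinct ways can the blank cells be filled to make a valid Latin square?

Day 1, shift 1: eliminating its day and shift leaves {β, ζ, δ}.
Day 1, shift 3: eliminating its day and shift leaves {β, ζ, δ}.
Day 1, shift 4: eliminating its day and shift leaves {β, ζ, ε}.
Day 1, shift 5: eliminating its day and shift leaves {β, ζ, δ, ε}.
Day 2, shift 1: eliminating its day and shift leaves {α, β, γ}.
Day 2, shift 3: eliminating its day and shift leaves {α, β}.
Day 2, shift 4: eliminating its day and shift leaves {β, ε, γ}.
Day 2, shift 5: eliminating its day and shift leaves {β, ε}.
Day 3, shift 2: eliminating its day and shift leaves {ζ}.
Day 4, shift 1: eliminating its day and shift leaves {β, ζ, δ, γ}.
Day 4, shift 3: eliminating its day and shift leaves {β, ζ, δ}.
Day 4, shift 4: eliminating its day and shift leaves {β, ζ, γ}.
Day 4, shift 5: eliminating its day and shift leaves {β, ζ, δ}.
Day 5, shift 1: eliminating its day and shift leaves {ζ, δ}.
Day 5, shift 6: eliminating its day and shift leaves {δ}.
Day 6, shift 1: eliminating its day and shift leaves {α, β, ζ, δ, γ}.
Day 6, shift 2: eliminating its day and shift leaves {ζ, γ}.
Day 6, shift 3: eliminating its day and shift leaves {α, β, ζ, δ}.
Day 6, shift 4: eliminating its day and shift leaves {β, ζ, γ}.
Day 6, shift 5: eliminating its day and shift leaves {β, ζ, δ}.
Enumerating the assignments across these blanks that avoid any day or shift repeat gives 16 completions.

16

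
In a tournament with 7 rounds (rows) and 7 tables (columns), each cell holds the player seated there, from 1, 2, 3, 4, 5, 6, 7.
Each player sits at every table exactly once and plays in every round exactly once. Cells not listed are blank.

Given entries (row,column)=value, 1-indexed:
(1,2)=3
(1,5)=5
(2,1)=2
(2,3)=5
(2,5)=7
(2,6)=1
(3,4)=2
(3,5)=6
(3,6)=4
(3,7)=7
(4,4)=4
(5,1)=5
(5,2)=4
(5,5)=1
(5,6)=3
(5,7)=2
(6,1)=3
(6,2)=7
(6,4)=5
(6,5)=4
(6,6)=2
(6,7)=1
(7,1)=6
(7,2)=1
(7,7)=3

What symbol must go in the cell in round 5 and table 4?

6

Round 2, table 2: round 2 has {1, 2, 5, 7} and table 2 has {1, 3, 4, 7}, leaving only 6.
Round 2, table 4: round 2 has {1, 2, 5, 6, 7} and table 4 has {2, 4, 5}, leaving only 3.
Round 2, table 7: round 2 has {1, 2, 3, 5, 6, 7} and table 7 has {1, 2, 3, 7}, leaving only 4.
Round 1, table 7: round 1 has {3, 5} and table 7 has {1, 2, 3, 4, 7}, leaving only 6.
Round 1, table 6: round 1 has {3, 5, 6} and table 6 has {1, 2, 3, 4}, leaving only 7.
Round 1, table 4: round 1 has {3, 5, 6, 7} and table 4 has {2, 3, 4, 5}, leaving only 1.
Round 1, table 1: round 1 has {1, 3, 5, 6, 7} and table 1 has {2, 3, 5, 6}, leaving only 4.
Round 1, table 3: round 1 has {1, 3, 4, 5, 6, 7} and table 3 has {5}, leaving only 2.
Round 3, table 1: round 3 has {2, 4, 6, 7} and table 1 has {2, 3, 4, 5, 6}, leaving only 1.
Round 3, table 2: round 3 has {1, 2, 4, 6, 7} and table 2 has {1, 3, 4, 6, 7}, leaving only 5.
Round 3, table 3: round 3 has {1, 2, 4, 5, 6, 7} and table 3 has {2, 5}, leaving only 3.
Round 4, table 1: round 4 has {4} and table 1 has {1, 2, 3, 4, 5, 6}, leaving only 7.
Round 4, table 2: round 4 has {4, 7} and table 2 has {1, 3, 4, 5, 6, 7}, leaving only 2.
Round 4, table 5: round 4 has {2, 4, 7} and table 5 has {1, 4, 5, 6, 7}, leaving only 3.
Round 4, table 7: round 4 has {2, 3, 4, 7} and table 7 has {1, 2, 3, 4, 6, 7}, leaving only 5.
Round 4, table 6: round 4 has {2, 3, 4, 5, 7} and table 6 has {1, 2, 3, 4, 7}, leaving only 6.
Round 4, table 3: round 4 has {2, 3, 4, 5, 6, 7} and table 3 has {2, 3, 5}, leaving only 1.
Round 6, table 3: round 6 has {1, 2, 3, 4, 5, 7} and table 3 has {1, 2, 3, 5}, leaving only 6.
Round 5, table 3: round 5 has {1, 2, 3, 4, 5} and table 3 has {1, 2, 3, 5, 6}, leaving only 7.
Round 5 already has {1, 2, 3, 4, 5, 7} and table 4 already has {1, 2, 3, 4, 5}, so round 5, table 4 must be 6.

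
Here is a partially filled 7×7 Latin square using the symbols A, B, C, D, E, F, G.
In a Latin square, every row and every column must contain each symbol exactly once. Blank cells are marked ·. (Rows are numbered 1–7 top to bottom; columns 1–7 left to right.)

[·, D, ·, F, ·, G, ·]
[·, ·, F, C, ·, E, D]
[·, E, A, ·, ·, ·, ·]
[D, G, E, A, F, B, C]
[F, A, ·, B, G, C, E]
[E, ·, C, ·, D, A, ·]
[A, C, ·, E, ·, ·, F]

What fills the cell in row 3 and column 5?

Row 1, column 3: row 1 has {D, F, G} and column 3 has {A, C, E, F}, leaving only B.
Row 1, column 1: row 1 has {B, D, F, G} and column 1 has {A, D, E, F}, leaving only C.
Row 1, column 7: row 1 has {B, C, D, F, G} and column 7 has {C, D, E, F}, leaving only A.
Row 1, column 5: row 1 has {A, B, C, D, F, G} and column 5 has {D, F, G}, leaving only E.
Row 2, column 2: row 2 has {C, D, E, F} and column 2 has {A, C, D, E, G}, leaving only B.
Row 2, column 1: row 2 has {B, C, D, E, F} and column 1 has {A, C, D, E, F}, leaving only G.
Row 2, column 5: row 2 has {B, C, D, E, F, G} and column 5 has {D, E, F, G}, leaving only A.
Row 3, column 1: row 3 has {A, E} and column 1 has {A, C, D, E, F, G}, leaving only B.
Row 3 already has {A, B, E} and column 5 already has {A, D, E, F, G}, so row 3, column 5 must be C.

C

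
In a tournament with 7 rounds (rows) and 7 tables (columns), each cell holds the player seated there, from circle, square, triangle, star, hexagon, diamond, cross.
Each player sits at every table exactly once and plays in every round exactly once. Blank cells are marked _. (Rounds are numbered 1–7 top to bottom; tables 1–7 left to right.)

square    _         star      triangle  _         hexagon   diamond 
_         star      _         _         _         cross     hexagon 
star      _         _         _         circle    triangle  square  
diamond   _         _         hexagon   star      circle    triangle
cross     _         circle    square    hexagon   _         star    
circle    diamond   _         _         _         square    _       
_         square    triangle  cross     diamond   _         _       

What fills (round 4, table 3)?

Round 1, table 5: round 1 has {square, triangle, star, hexagon, diamond} and table 5 has {circle, star, hexagon, diamond}, leaving only cross.
Round 1, table 2: round 1 has {square, triangle, star, hexagon, diamond, cross} and table 2 has {square, star, diamond}, leaving only circle.
Round 2, table 1: round 2 has {star, hexagon, cross} and table 1 has {circle, square, star, diamond, cross}, leaving only triangle.
Round 2, table 5: round 2 has {triangle, star, hexagon, cross} and table 5 has {circle, star, hexagon, diamond, cross}, leaving only square.
Round 2, table 3: round 2 has {square, triangle, star, hexagon, cross} and table 3 has {circle, triangle, star}, leaving only diamond.
Round 2, table 4: round 2 has {square, triangle, star, hexagon, diamond, cross} and table 4 has {square, triangle, hexagon, cross}, leaving only circle.
Round 3, table 4: round 3 has {circle, square, triangle, star} and table 4 has {circle, square, triangle, hexagon, cross}, leaving only diamond.
Round 4, table 2: round 4 has {circle, triangle, star, hexagon, diamond} and table 2 has {circle, square, star, diamond}, leaving only cross.
Round 4 already has {circle, triangle, star, hexagon, diamond, cross} and table 3 already has {circle, triangle, star, diamond}, so round 4, table 3 must be square.

square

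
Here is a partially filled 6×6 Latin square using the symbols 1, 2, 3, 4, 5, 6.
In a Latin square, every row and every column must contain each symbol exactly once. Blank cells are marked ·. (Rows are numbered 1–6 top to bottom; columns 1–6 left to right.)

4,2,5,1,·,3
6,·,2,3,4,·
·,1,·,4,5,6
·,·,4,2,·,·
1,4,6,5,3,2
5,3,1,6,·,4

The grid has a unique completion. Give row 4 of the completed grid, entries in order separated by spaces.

Row 4, column 1: row 4 has {2, 4} and column 1 has {1, 4, 5, 6}, leaving only 3.
Row 1, column 5: row 1 has {1, 2, 3, 4, 5} and column 5 has {3, 4, 5}, leaving only 6.
Row 4, column 5: row 4 has {2, 3, 4} and column 5 has {3, 4, 5, 6}, leaving only 1.
Row 4, column 6: row 4 has {1, 2, 3, 4} and column 6 has {2, 3, 4, 6}, leaving only 5.
Row 4, column 2: row 4 has {1, 2, 3, 4, 5} and column 2 has {1, 2, 3, 4}, leaving only 6.
So row 4 reads: 3 6 4 2 1 5.

3 6 4 2 1 5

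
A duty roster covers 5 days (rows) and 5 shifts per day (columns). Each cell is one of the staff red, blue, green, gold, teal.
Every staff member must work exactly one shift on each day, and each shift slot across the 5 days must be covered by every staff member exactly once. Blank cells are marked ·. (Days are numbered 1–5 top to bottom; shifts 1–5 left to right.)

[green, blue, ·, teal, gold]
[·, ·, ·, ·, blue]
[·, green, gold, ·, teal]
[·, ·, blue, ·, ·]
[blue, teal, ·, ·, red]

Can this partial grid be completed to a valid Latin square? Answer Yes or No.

Yes

No day or shift among the givens repeats a symbol, and propagating forced cells runs into no contradiction.
One valid completion exists (for instance, green blue red teal gold / gold red teal green blue / red green gold blue teal / teal gold blue red green / blue teal green gold red).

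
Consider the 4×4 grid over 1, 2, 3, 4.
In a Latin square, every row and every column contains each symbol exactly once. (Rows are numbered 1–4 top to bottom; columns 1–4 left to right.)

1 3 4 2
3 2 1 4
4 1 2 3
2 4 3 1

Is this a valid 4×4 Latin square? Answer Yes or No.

Yes

Each row is a permutation of the 4 symbols, and so is each column.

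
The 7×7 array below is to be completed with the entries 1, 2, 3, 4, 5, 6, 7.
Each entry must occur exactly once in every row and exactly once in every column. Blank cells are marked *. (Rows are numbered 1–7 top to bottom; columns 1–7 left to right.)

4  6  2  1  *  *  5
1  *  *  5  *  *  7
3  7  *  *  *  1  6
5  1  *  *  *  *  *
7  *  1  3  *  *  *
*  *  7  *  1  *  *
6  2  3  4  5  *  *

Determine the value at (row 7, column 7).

1

Row 7 already has {2, 3, 4, 5, 6} and column 7 already has {5, 6, 7}, so row 7, column 7 must be 1.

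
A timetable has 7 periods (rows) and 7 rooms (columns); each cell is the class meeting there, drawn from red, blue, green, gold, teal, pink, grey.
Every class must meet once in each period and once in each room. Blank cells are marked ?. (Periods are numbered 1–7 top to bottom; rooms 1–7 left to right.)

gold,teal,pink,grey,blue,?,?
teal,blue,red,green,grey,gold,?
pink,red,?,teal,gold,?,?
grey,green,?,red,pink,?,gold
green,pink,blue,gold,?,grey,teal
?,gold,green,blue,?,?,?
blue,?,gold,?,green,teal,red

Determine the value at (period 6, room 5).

Period 1, room 7: period 1 has {blue, gold, teal, pink, grey} and room 7 has {red, gold, teal}, leaving only green.
Period 1, room 6: period 1 has {blue, green, gold, teal, pink, grey} and room 6 has {gold, teal, grey}, leaving only red.
Period 2, room 7: period 2 has {red, blue, green, gold, teal, grey} and room 7 has {red, green, gold, teal}, leaving only pink.
Period 3, room 3: period 3 has {red, gold, teal, pink} and room 3 has {red, blue, green, gold, pink}, leaving only grey.
Period 3, room 7: period 3 has {red, gold, teal, pink, grey} and room 7 has {red, green, gold, teal, pink}, leaving only blue.
Period 3, room 6: period 3 has {red, blue, gold, teal, pink, grey} and room 6 has {red, gold, teal, grey}, leaving only green.
Period 4, room 3: period 4 has {red, green, gold, pink, grey} and room 3 has {red, blue, green, gold, pink, grey}, leaving only teal.
Period 4, room 6: period 4 has {red, green, gold, teal, pink, grey} and room 6 has {red, green, gold, teal, grey}, leaving only blue.
Period 5, room 5: period 5 has {blue, green, gold, teal, pink, grey} and room 5 has {blue, green, gold, pink, grey}, leaving only red.
Period 6 already has {blue, green, gold} and room 5 already has {red, blue, green, gold, pink, grey}, so period 6, room 5 must be teal.

teal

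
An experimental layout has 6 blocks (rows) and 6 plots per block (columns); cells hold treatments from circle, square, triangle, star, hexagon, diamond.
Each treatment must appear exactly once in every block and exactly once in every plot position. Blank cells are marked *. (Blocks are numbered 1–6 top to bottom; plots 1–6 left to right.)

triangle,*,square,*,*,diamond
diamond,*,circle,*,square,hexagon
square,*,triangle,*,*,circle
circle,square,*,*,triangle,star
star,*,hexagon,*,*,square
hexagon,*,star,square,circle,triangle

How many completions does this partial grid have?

3

Block 1, plot 2: eliminating its block and plot leaves {circle, star, hexagon}.
Block 1, plot 4: eliminating its block and plot leaves {circle, star, hexagon}.
Block 1, plot 5: eliminating its block and plot leaves {star, hexagon}.
Block 2, plot 2: eliminating its block and plot leaves {triangle, star}.
Block 2, plot 4: eliminating its block and plot leaves {triangle, star}.
Block 3, plot 2: eliminating its block and plot leaves {star, hexagon, diamond}.
Block 3, plot 4: eliminating its block and plot leaves {star, hexagon, diamond}.
Block 3, plot 5: eliminating its block and plot leaves {star, hexagon, diamond}.
Block 4, plot 3: eliminating its block and plot leaves {diamond}.
Block 4, plot 4: eliminating its block and plot leaves {hexagon, diamond}.
Block 5, plot 2: eliminating its block and plot leaves {circle, triangle, diamond}.
Block 5, plot 4: eliminating its block and plot leaves {circle, triangle, diamond}.
Block 5, plot 5: eliminating its block and plot leaves {diamond}.
Block 6, plot 2: eliminating its block and plot leaves {diamond}.
Enumerating the assignments across these blanks that avoid any block or plot repeat gives 3 completions.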